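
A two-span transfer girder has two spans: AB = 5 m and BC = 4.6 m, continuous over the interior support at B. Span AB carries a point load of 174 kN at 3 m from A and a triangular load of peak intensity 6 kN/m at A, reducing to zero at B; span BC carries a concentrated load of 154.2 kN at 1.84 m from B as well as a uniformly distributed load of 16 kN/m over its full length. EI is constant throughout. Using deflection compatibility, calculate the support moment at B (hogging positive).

Take M_B as the redundant. Released structure: two simple spans AB and BC with a hinge at B.
Rotations at B on the released spans (each span's end-slope, ×1/EI):
  span AB: point load 174 at a = 3: Pab(L + a)/(6LEI) = 278.4/EI
  span AB: triangular load, peak 6: 7w₀L³/(360EI) = 14.58/EI
  span BC: point load 154.2 at a = 1.84: Pab(L + b)/(6LEI) = 208.8/EI
  span BC: UDL 16: wL³/(24EI) = 64.89/EI
  relative rotation θ_0 = (293 + 273.7)/EI = 566.7/EI
A unit hogging moment at B produces rotation L₁/(3EI) + L₂/(3EI) = 3.2/EI.
Slope continuity at B: θ_0 = M_B·3.2/EI, so M_B = 566.7/3.2 = 177.1 kN·m (hogging).

M_B = 177.1 kN·m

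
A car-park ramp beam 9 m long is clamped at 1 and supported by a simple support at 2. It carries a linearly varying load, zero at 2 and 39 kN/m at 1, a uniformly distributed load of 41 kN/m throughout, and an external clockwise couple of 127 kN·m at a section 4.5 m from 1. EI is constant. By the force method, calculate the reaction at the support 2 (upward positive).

R_2 = 189.3 kN

Choose R_2 as the redundant. The primary structure is the cantilever fixed at 1.
Primary-structure tip deflection at 2 by superposition:
  triangular load, peak 39 at the fixed end: w₀L⁴/(30EI) = 8529/EI
  UDL 41: wL⁴/(8EI) = 33625/EI
  clockwise couple 127 at a = 4.5: M₀a(2L − a)/(2EI) = 3858/EI
  δ_0 = 46012/EI
Flexibility coefficient — unit upward force at 2: δ_{22} = L³/(3EI) = 243/EI.
The prop prevents deflection at 2: R_2 = δ_0/δ_{22} = 46012/243 = 189.3 kN.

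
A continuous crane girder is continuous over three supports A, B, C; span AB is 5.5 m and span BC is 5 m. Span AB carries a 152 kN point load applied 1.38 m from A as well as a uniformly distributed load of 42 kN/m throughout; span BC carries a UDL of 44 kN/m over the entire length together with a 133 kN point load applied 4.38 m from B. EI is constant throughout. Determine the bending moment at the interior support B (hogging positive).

M_B = 219.5 kN·m

Release continuity at B by inserting a hinge; the redundant is the internal moment M_B. The primary structure is two simply-supported spans AB and BC.
Discontinuity in slope at B on the released structure — sum the simple-span end rotations:
  span AB: point load 152 at a = 1.38: Pab(L + a)/(6LEI) = 180.2/EI
  span AB: UDL 42: wL³/(24EI) = 291.2/EI
  span BC: UDL 44: wL³/(24EI) = 229.2/EI
  span BC: point load 133 at a = 4.38: Pab(L + b)/(6LEI) = 67.66/EI
  relative rotation θ_0 = (471.3 + 296.8)/EI = 768.2/EI
A unit hogging moment at B produces rotation L₁/(3EI) + L₂/(3EI) = 3.5/EI.
Slope continuity at B: θ_0 = M_B·3.5/EI, so M_B = 768.2/3.5 = 219.5 kN·m (hogging).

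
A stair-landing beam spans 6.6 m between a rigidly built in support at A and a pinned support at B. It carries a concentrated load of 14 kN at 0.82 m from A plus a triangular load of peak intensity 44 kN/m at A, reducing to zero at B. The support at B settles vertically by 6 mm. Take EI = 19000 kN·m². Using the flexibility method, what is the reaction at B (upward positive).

R_B = 28.16 kN

Take the reaction at B as the redundant and release it; the primary structure is a cantilever fixed at A.
Primary-structure tip deflection at B by superposition:
  point load 14 at a = 0.82: Pa²(3L − a)/(6EI) = 29.78/EI
  triangular load, peak 44 at the fixed end: w₀L⁴/(30EI) = 2783/EI
  δ_0 = 2813/EI
Tip deflection under a unit load at B: L³/(3EI) = 95.83/EI.
With EI = 19000 kN·m²: δ_0 = 0.14804 m and δ_{BB} = 0.005044 m/kN.
Compatibility — the beam at B must follow the support down by 0.006 m: δ_0 − R_B·δ_{BB} = 0.006, so R_B = (0.14804 − 0.006)/0.005044 = 28.16 kN.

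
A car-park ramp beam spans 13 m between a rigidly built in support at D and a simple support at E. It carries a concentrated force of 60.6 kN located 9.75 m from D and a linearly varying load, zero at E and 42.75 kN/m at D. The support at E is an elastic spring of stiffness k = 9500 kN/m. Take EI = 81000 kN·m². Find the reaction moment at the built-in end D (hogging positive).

Take the reaction at E as the redundant and release it; the primary structure is a cantilever fixed at D.
Free-end deflection of the primary structure under the applied loading (downward +):
  point load 60.6 at a = 9.75: Pa²(3L − a)/(6EI) = 28084/EI
  triangular load, peak 42.75 at the fixed end: w₀L⁴/(30EI) = 40699/EI
  δ_0 = 68783/EI
Flexibility coefficient — unit upward force at E: δ_{EE} = L³/(3EI) = 732.3/EI.
With EI = 81000 kN·m²: δ_0 = 0.84918 m and δ_{EE} = 0.009041 m/kN.
Compatibility — the spring shortens by R_E/k under the reaction it provides: δ_0 − R_E·δ_{EE} = R_E/k. With 1/k = 0.000105 m/kN, R_E = δ_0 / (δ_{EE} + 1/k) = 0.84918 / (0.009041 + 0.000105) = 92.84 kN.
Moment equilibrium about D: M_D = Σ(load moments about D) − R_E·L = 1795 − 92.84×13 = 588 kN·m.

M_D = 588 kN·m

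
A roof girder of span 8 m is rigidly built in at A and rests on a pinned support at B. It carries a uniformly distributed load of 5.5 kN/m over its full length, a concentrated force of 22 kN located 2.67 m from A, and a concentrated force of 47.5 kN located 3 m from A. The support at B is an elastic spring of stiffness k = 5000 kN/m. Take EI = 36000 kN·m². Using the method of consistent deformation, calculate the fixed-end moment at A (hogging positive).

Remove the prop at B; the released (primary) structure is a cantilever built in at A.
Free-end deflection of the primary structure under the applied loading (downward +):
  UDL 5.5: wL⁴/(8EI) = 2816/EI
  point load 22 at a = 2.67: Pa²(3L − a)/(6EI) = 557.6/EI
  point load 47.5 at a = 3: Pa²(3L − a)/(6EI) = 1496/EI
  δ_0 = 4870/EI
Tip deflection under a unit load at B: L³/(3EI) = 170.7/EI.
With EI = 36000 kN·m²: δ_0 = 0.13527 m and δ_{BB} = 0.004741 m/kN.
Compatibility — the spring shortens by R_B/k under the reaction it provides: δ_0 − R_B·δ_{BB} = R_B/k. With 1/k = 0.0002 m/kN, R_B = δ_0 / (δ_{BB} + 1/k) = 0.13527 / (0.004741 + 0.0002) = 27.38 kN.
Moment equilibrium about A: M_A = Σ(load moments about A) − R_B·L = 377.2 − 27.38×8 = 158.2 kN·m.

M_A = 158.2 kN·m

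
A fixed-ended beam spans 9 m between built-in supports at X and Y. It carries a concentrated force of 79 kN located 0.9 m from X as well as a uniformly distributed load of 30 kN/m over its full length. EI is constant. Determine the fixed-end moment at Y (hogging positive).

Release both end moments; the primary structure is a simply-supported span XY with redundants M_X and M_Y.
Simple-span end rotations at X and Y under the given loads:
  at X: point load 79 at a = 0.9: Pab(L + b)/(6LEI) = 182.4/EI
  at Y: point load 79 at a = 0.9: Pab(L + a)/(6LEI) = 105.6/EI
  at X: UDL 30: wL³/(24EI) = 911.2/EI
  at Y: UDL 30: wL³/(24EI) = 911.2/EI
  θ_X0 = 1094/EI,  θ_Y0 = 1017/EI
Flexibility coefficients: a unit moment at one end gives L/(3EI) there and L/(6EI) at the far end, so f₁₁ = f₂₂ = 3/EI and f₁₂ = f₂₁ = 1.5/EI.
Compatibility — zero rotation at each built-in end:
  3 M_X + 1.5 M_Y = 1094
  1.5 M_X + 3 M_Y = 1017
Solving the pair gives M_X = 260.1 kN·m and M_Y = 208.9 kN·m (hogging).

M_Y = 208.9 kN·m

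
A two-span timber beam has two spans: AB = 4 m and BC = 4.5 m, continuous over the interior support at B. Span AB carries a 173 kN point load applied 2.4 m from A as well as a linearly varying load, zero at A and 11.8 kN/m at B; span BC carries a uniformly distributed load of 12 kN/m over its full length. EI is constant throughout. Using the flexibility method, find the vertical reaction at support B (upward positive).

R_B = 186.4 kN

Take M_B as the redundant. Released structure: two simple spans AB and BC with a hinge at B.
Discontinuity in slope at B on the released structure — sum the simple-span end rotations:
  span AB: point load 173 at a = 2.4: Pab(L + a)/(6LEI) = 177.2/EI
  span AB: triangular load, peak 11.8: w₀L³/(45EI) = 16.78/EI
  span BC: UDL 12: wL³/(24EI) = 45.56/EI
  relative rotation θ_0 = (193.9 + 45.56)/EI = 239.5/EI
A unit hogging moment at B produces rotation L₁/(3EI) + L₂/(3EI) = 2.833/EI.
Slope continuity at B: θ_0 = M_B·2.833/EI, so M_B = 239.5/2.833 = 84.53 kN·m (hogging).
Span AB, ΣM about A with M_B applied at B: R_B^{AB}·4 = 478.1 + 84.53, so R_B^{AB} = 140.7 kN and R_A = 196.6 − 140.7 = 55.93 kN.
Span BC, ΣM about C: R_B^{BC}·4.5 = 121.5 + 84.53, so R_B^{BC} = 45.78 kN and R_C = 54 − 45.78 = 8.216 kN.
R_B = 140.7 + 45.78 = 186.4 kN.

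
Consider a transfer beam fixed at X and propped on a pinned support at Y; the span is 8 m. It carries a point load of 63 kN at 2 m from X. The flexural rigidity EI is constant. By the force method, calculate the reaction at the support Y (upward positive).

R_Y = 5.414 kN

Take the reaction at Y as the redundant and release it; the primary structure is a cantilever fixed at X.
Downward deflection at the released point Y due to the loads:
  point load 63 at a = 2: Pa²(3L − a)/(6EI) = 924/EI
Flexibility coefficient — unit upward force at Y: δ_{YY} = L³/(3EI) = 170.7/EI.
The prop prevents deflection at Y: R_Y = δ_0/δ_{YY} = 924/170.7 = 5.414 kN.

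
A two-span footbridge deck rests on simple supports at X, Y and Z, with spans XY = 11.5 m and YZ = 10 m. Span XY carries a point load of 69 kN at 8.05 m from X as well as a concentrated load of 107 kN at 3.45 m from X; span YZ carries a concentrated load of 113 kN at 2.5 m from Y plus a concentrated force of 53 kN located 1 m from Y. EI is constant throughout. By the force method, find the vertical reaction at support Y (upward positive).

R_Y = 263.9 kN

Take M_Y as the redundant. Released structure: two simple spans XY and YZ with a hinge at Y.
Discontinuity in slope at Y on the released structure — sum the simple-span end rotations:
  span XY: point load 69 at a = 8.05: Pab(L + a)/(6LEI) = 543/EI
  span XY: point load 107 at a = 3.45: Pab(L + a)/(6LEI) = 643.9/EI
  span YZ: point load 113 at a = 2.5: Pab(L + b)/(6LEI) = 618/EI
  span YZ: point load 53 at a = 1: Pab(L + b)/(6LEI) = 151.1/EI
  relative rotation θ_0 = (1187 + 769)/EI = 1956/EI
A unit hogging moment at Y produces rotation L₁/(3EI) + L₂/(3EI) = 7.167/EI.
Slope continuity at Y: θ_0 = M_Y·7.167/EI, so M_Y = 1956/7.167 = 272.9 kN·m (hogging).
Span XY, ΣM about X with M_Y applied at Y: R_Y^{XY}·11.5 = 924.6 + 272.9, so R_Y^{XY} = 104.1 kN and R_X = 176 − 104.1 = 71.87 kN.
Span YZ, ΣM about Z: R_Y^{YZ}·10 = 1324 + 272.9, so R_Y^{YZ} = 159.7 kN and R_Z = 166 − 159.7 = 6.259 kN.
R_Y = 104.1 + 159.7 = 263.9 kN.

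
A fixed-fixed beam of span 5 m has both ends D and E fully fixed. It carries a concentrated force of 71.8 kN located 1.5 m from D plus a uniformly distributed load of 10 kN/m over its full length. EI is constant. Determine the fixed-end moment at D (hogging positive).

M_D = 73.61 kN·m

Release both end moments; the primary structure is a simply-supported span DE with redundants M_D and M_E.
On the primary (simply-supported) span, the end slopes from the loading are:
  at D: point load 71.8 at a = 1.5: Pab(L + b)/(6LEI) = 106.8/EI
  at E: point load 71.8 at a = 1.5: Pab(L + a)/(6LEI) = 81.67/EI
  at D: UDL 10: wL³/(24EI) = 52.08/EI
  at E: UDL 10: wL³/(24EI) = 52.08/EI
  θ_D0 = 158.9/EI,  θ_E0 = 133.8/EI
Flexibility coefficients: a unit moment at one end gives L/(3EI) there and L/(6EI) at the far end, so f₁₁ = f₂₂ = 1.667/EI and f₁₂ = f₂₁ = 0.8333/EI.
Compatibility — zero rotation at each built-in end:
  1.667 M_D + 0.8333 M_E = 158.9
  0.8333 M_D + 1.667 M_E = 133.8
Solving the pair gives M_D = 73.61 kN·m and M_E = 43.45 kN·m (hogging).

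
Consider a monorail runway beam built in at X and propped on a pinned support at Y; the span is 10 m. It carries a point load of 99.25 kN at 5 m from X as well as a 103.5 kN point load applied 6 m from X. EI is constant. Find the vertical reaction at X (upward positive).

Release the roller at Y. Primary structure: cantilever fixed at X.
Primary-structure tip deflection at Y by superposition:
  point load 99.25 at a = 5: Pa²(3L − a)/(6EI) = 10339/EI
  point load 103.5 at a = 6: Pa²(3L − a)/(6EI) = 14904/EI
  δ_0 = 25243/EI
Flexibility coefficient — unit upward force at Y: δ_{YY} = L³/(3EI) = 333.3/EI.
The prop prevents deflection at Y: R_Y = δ_0/δ_{YY} = 25243/333.3 = 75.73 kN.
Vertical equilibrium: R_X = ΣP − R_Y = 202.8 − 75.73 = 127 kN.

R_X = 127 kN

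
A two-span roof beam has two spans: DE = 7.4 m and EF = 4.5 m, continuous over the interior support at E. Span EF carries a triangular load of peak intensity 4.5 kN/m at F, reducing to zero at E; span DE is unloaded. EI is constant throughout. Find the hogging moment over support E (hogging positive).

M_E = 2.01 kN·m

Release continuity at E by inserting a hinge; the redundant is the internal moment M_E. The primary structure is two simply-supported spans DE and EF.
End slopes at the hinge E, treating each span as simply supported:
  span EF: triangular load, peak 4.5: 7w₀L³/(360EI) = 7.973/EI
  relative rotation θ_0 = (0 + 7.973)/EI = 7.973/EI
A unit hogging moment at E produces rotation L₁/(3EI) + L₂/(3EI) = 3.967/EI.
Slope continuity at E: θ_0 = M_E·3.967/EI, so M_E = 7.973/3.967 = 2.01 kN·m (hogging).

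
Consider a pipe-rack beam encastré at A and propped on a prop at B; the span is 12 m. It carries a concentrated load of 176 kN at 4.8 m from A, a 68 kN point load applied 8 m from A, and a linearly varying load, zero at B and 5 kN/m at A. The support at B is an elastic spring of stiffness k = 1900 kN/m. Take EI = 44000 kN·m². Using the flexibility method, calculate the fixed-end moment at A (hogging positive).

M_A = 610.5 kN·m

Choose R_B as the redundant. The primary structure is the cantilever fixed at A.
Free-end deflection of the primary structure under the applied loading (downward +):
  point load 176 at a = 4.8: Pa²(3L − a)/(6EI) = 21086/EI
  point load 68 at a = 8: Pa²(3L − a)/(6EI) = 20309/EI
  triangular load, peak 5 at the fixed end: w₀L⁴/(30EI) = 3456/EI
  δ_0 = 44852/EI
Flexibility coefficient — unit upward force at B: δ_{BB} = L³/(3EI) = 576/EI.
With EI = 44000 kN·m²: δ_0 = 1.0194 m and δ_{BB} = 0.013091 m/kN.
Compatibility — the spring shortens by R_B/k under the reaction it provides: δ_0 − R_B·δ_{BB} = R_B/k. With 1/k = 0.000526 m/kN, R_B = δ_0 / (δ_{BB} + 1/k) = 1.0194 / (0.013091 + 0.000526) = 74.86 kN.
Moment equilibrium about A: M_A = Σ(load moments about A) − R_B·L = 1509 − 74.86×12 = 610.5 kN·m.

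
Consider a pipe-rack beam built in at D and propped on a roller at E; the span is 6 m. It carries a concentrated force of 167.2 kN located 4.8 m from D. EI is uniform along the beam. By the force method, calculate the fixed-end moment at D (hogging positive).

M_D = 96.31 kN·m

Take the reaction at E as the redundant and release it; the primary structure is a cantilever fixed at D.
Deflection at E on the released cantilever, summing each load's contribution:
  point load 167.2 at a = 4.8: Pa²(3L − a)/(6EI) = 8475/EI
Flexibility coefficient — unit upward force at E: δ_{EE} = L³/(3EI) = 72/EI.
The prop prevents deflection at E: R_E = δ_0/δ_{EE} = 8475/72 = 117.7 kN.
Moment equilibrium about D: M_D = Σ(load moments about D) − R_E·L = 802.6 − 117.7×6 = 96.31 kN·m.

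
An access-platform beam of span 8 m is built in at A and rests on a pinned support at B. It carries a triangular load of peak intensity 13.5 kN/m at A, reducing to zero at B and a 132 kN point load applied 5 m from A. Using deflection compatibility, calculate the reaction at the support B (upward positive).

R_B = 72.03 kN

Remove the prop at B; the released (primary) structure is a cantilever built in at A.
Free-end deflection of the primary structure under the applied loading (downward +):
  triangular load, peak 13.5 at the fixed end: w₀L⁴/(30EI) = 1843/EI
  point load 132 at a = 5: Pa²(3L − a)/(6EI) = 10450/EI
  δ_0 = 12293/EI
Tip deflection under a unit load at B: L³/(3EI) = 170.7/EI.
The prop prevents deflection at B: R_B = δ_0/δ_{BB} = 12293/170.7 = 72.03 kN.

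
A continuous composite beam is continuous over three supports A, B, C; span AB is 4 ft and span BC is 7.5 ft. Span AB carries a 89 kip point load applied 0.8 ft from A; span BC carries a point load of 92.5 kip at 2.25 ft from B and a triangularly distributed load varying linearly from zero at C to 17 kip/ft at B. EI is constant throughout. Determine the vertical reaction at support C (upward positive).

Take M_B as the redundant. Released structure: two simple spans AB and BC with a hinge at B.
Rotations at B on the released spans (each span's end-slope, ×1/EI):
  span AB: point load 89 at a = 0.8: Pab(L + a)/(6LEI) = 45.57/EI
  span BC: point load 92.5 at a = 2.25: Pab(L + b)/(6LEI) = 309.6/EI
  span BC: triangular load, peak 17: w₀L³/(45EI) = 159.4/EI
  relative rotation θ_0 = (45.57 + 469)/EI = 514.5/EI
A unit hogging moment at B produces rotation L₁/(3EI) + L₂/(3EI) = 3.833/EI.
Slope continuity at B: θ_0 = M_B·3.833/EI, so M_B = 514.5/3.833 = 134.2 kip·ft (hogging).
Span BC, ΣM about C: R_B^{BC}·7.5 = 804.4 + 134.2, so R_B^{BC} = 125.1 kip and R_C = 156.2 − 125.1 = 31.1 kip.

R_C = 31.1 kip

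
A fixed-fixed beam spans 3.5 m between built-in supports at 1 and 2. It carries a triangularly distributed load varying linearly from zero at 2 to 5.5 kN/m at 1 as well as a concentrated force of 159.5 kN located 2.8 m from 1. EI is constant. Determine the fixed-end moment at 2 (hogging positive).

M_2 = 73.7 kN·m

Take the two fixed-end moments M_1, M_2 as redundants; the released structure is the simple span 12.
Simple-span end rotations at 1 and 2 under the given loads:
  at 1: triangular load, peak 5.5: w₀L³/(45EI) = 5.24/EI
  at 2: triangular load, peak 5.5: 7w₀L³/(360EI) = 4.585/EI
  at 1: point load 159.5 at a = 2.8: Pab(L + b)/(6LEI) = 62.52/EI
  at 2: point load 159.5 at a = 2.8: Pab(L + a)/(6LEI) = 93.79/EI
  θ_10 = 67.76/EI,  θ_20 = 98.37/EI
Flexibility coefficients: a unit moment at one end gives L/(3EI) there and L/(6EI) at the far end, so f₁₁ = f₂₂ = 1.167/EI and f₁₂ = f₂₁ = 0.5833/EI.
Compatibility — zero rotation at each built-in end:
  1.167 M_1 + 0.5833 M_2 = 67.76
  0.5833 M_1 + 1.167 M_2 = 98.37
Solving the pair gives M_1 = 21.23 kN·m and M_2 = 73.7 kN·m (hogging).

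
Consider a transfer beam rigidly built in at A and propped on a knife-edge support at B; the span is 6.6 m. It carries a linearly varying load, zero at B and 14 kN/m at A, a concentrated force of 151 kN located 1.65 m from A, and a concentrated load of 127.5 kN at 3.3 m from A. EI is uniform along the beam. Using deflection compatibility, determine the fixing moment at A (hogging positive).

M_A = 361.9 kN·m

Take the reaction at B as the redundant and release it; the primary structure is a cantilever fixed at A.
Primary-structure tip deflection at B by superposition:
  triangular load, peak 14 at the fixed end: w₀L⁴/(30EI) = 885.5/EI
  point load 151 at a = 1.65: Pa²(3L − a)/(6EI) = 1244/EI
  point load 127.5 at a = 3.3: Pa²(3L − a)/(6EI) = 3818/EI
  δ_0 = 5947/EI
Tip deflection under a unit load at B: L³/(3EI) = 95.83/EI.
Compatibility at B: δ_0 − R_B·δ_{BB} = 0, so R_B = 5947/95.83 = 62.06 kN.
Moment equilibrium about A: M_A = Σ(load moments about A) − R_B·L = 771.5 − 62.06×6.6 = 361.9 kN·m.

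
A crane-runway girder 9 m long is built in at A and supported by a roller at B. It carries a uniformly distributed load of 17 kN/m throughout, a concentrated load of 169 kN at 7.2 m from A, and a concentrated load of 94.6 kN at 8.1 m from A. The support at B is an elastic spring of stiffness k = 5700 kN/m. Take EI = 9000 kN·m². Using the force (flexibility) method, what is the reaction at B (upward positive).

Take the reaction at B as the redundant and release it; the primary structure is a cantilever fixed at A.
Deflection at B on the released cantilever, summing each load's contribution:
  UDL 17: wL⁴/(8EI) = 13942/EI
  point load 169 at a = 7.2: Pa²(3L − a)/(6EI) = 28911/EI
  point load 94.6 at a = 8.1: Pa²(3L − a)/(6EI) = 19551/EI
  δ_0 = 62404/EI
Flexibility coefficient — unit upward force at B: δ_{BB} = L³/(3EI) = 243/EI.
With EI = 9000 kN·m²: δ_0 = 6.9338 m and δ_{BB} = 0.027 m/kN.
Compatibility — the spring shortens by R_B/k under the reaction it provides: δ_0 − R_B·δ_{BB} = R_B/k. With 1/k = 0.000175 m/kN, R_B = δ_0 / (δ_{BB} + 1/k) = 6.9338 / (0.027 + 0.000175) = 255.2 kN.

R_B = 255.2 kN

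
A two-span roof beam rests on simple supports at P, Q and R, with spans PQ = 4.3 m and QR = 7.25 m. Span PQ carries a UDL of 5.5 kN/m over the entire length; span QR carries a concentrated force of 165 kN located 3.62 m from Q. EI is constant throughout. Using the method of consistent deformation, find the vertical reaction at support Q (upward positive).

Release continuity at Q by inserting a hinge; the redundant is the internal moment M_Q. The primary structure is two simply-supported spans PQ and QR.
Discontinuity in slope at Q on the released structure — sum the simple-span end rotations:
  span PQ: UDL 5.5: wL³/(24EI) = 18.22/EI
  span QR: point load 165 at a = 3.62: Pab(L + b)/(6LEI) = 542.3/EI
  relative rotation θ_0 = (18.22 + 542.3)/EI = 560.5/EI
A unit hogging moment at Q produces rotation L₁/(3EI) + L₂/(3EI) = 3.85/EI.
Slope continuity at Q: θ_0 = M_Q·3.85/EI, so M_Q = 560.5/3.85 = 145.6 kN·m (hogging).
Span PQ, ΣM about P with M_Q applied at Q: R_Q^{PQ}·4.3 = 50.85 + 145.6, so R_Q^{PQ} = 45.68 kN and R_P = 23.65 − 45.68 = -22.03 kN.
Span QR, ΣM about R: R_Q^{QR}·7.25 = 599 + 145.6, so R_Q^{QR} = 102.7 kN and R_R = 165 − 102.7 = 62.3 kN.
R_Q = 45.68 + 102.7 = 148.4 kN.

R_Q = 148.4 kN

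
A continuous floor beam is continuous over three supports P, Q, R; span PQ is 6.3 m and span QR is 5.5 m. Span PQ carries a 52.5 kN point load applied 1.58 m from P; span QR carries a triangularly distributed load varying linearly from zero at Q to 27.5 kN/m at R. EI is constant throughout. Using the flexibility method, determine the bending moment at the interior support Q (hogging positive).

Release continuity at Q by inserting a hinge; the redundant is the internal moment M_Q. The primary structure is two simply-supported spans PQ and QR.
End slopes at the hinge Q, treating each span as simply supported:
  span PQ: point load 52.5 at a = 1.58: Pab(L + a)/(6LEI) = 81.62/EI
  span QR: triangular load, peak 27.5: 7w₀L³/(360EI) = 88.96/EI
  relative rotation θ_0 = (81.62 + 88.96)/EI = 170.6/EI
A unit hogging moment at Q produces rotation L₁/(3EI) + L₂/(3EI) = 3.933/EI.
Slope continuity at Q: θ_0 = M_Q·3.933/EI, so M_Q = 170.6/3.933 = 43.37 kN·m (hogging).

M_Q = 43.37 kN·m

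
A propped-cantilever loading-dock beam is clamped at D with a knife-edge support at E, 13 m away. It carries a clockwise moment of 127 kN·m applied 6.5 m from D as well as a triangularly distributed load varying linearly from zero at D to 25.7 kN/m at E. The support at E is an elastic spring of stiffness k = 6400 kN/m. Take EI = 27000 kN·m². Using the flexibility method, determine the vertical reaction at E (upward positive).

Release the roller at E. Primary structure: cantilever fixed at D.
Primary-structure tip deflection at E by superposition:
  clockwise couple 127 at a = 6.5: M₀a(2L − a)/(2EI) = 8049/EI
  triangular load, peak 25.7 at the free end: 11w₀L⁴/(120EI) = 67285/EI
  δ_0 = 75334/EI
Flexibility coefficient — unit upward force at E: δ_{EE} = L³/(3EI) = 732.3/EI.
With EI = 27000 kN·m²: δ_0 = 2.7901 m and δ_{EE} = 0.027123 m/kN.
Compatibility — the spring shortens by R_E/k under the reaction it provides: δ_0 − R_E·δ_{EE} = R_E/k. With 1/k = 0.000156 m/kN, R_E = δ_0 / (δ_{EE} + 1/k) = 2.7901 / (0.027123 + 0.000156) = 102.3 kN.

R_E = 102.3 kN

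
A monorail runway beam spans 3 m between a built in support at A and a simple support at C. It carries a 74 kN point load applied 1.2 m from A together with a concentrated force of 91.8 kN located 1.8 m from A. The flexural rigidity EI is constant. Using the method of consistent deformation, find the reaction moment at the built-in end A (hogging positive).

Remove the prop at C; the released (primary) structure is a cantilever built in at A.
Free-end deflection of the primary structure under the applied loading (downward +):
  point load 74 at a = 1.2: Pa²(3L − a)/(6EI) = 138.5/EI
  point load 91.8 at a = 1.8: Pa²(3L − a)/(6EI) = 356.9/EI
  δ_0 = 495.4/EI
Flexibility coefficient — unit upward force at C: δ_{CC} = L³/(3EI) = 9/EI.
The prop prevents deflection at C: R_C = δ_0/δ_{CC} = 495.4/9 = 55.05 kN.
Moment equilibrium about A: M_A = Σ(load moments about A) − R_C·L = 254 − 55.05×3 = 88.89 kN·m.

M_A = 88.89 kN·m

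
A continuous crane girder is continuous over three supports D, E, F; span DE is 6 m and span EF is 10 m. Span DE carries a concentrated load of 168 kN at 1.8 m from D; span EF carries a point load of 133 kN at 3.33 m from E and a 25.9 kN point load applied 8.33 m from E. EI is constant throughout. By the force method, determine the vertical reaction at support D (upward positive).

R_D = 81.16 kN

Release continuity at E by inserting a hinge; the redundant is the internal moment M_E. The primary structure is two simply-supported spans DE and EF.
Rotations at E on the released spans (each span's end-slope, ×1/EI):
  span DE: point load 168 at a = 1.8: Pab(L + a)/(6LEI) = 275.2/EI
  span EF: point load 133 at a = 3.33: Pab(L + b)/(6LEI) = 820.7/EI
  span EF: point load 25.9 at a = 8.33: Pab(L + b)/(6LEI) = 70.08/EI
  relative rotation θ_0 = (275.2 + 890.8)/EI = 1166/EI
A unit hogging moment at E produces rotation L₁/(3EI) + L₂/(3EI) = 5.333/EI.
Slope continuity at E: θ_0 = M_E·5.333/EI, so M_E = 1166/5.333 = 218.6 kN·m (hogging).
Span DE, ΣM about D with M_E applied at E: R_E^{DE}·6 = 302.4 + 218.6, so R_E^{DE} = 86.84 kN and R_D = 168 − 86.84 = 81.16 kN.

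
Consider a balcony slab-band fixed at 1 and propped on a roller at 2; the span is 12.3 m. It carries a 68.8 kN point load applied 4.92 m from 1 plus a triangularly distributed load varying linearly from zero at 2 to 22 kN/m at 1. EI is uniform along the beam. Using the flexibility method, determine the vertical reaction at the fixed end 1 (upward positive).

Release the roller at 2. Primary structure: cantilever fixed at 1.
Primary-structure tip deflection at 2 by superposition:
  point load 68.8 at a = 4.92: Pa²(3L − a)/(6EI) = 8877/EI
  triangular load, peak 22 at the fixed end: w₀L⁴/(30EI) = 16785/EI
  δ_0 = 25662/EI
Tip deflection under a unit load at 2: L³/(3EI) = 620.3/EI.
Compatibility at 2: δ_0 − R_2·δ_{22} = 0, so R_2 = 25662/620.3 = 41.37 kN.
Vertical equilibrium: R_1 = ΣP − R_2 = 204.1 − 41.37 = 162.7 kN.

R_1 = 162.7 kN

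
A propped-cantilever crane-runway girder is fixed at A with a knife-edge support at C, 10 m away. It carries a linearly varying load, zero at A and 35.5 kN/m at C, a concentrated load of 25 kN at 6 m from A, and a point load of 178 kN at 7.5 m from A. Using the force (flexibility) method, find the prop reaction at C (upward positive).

R_C = 221.1 kN

Take the reaction at C as the redundant and release it; the primary structure is a cantilever fixed at A.
Primary-structure tip deflection at C by superposition:
  triangular load, peak 35.5 at the free end: 11w₀L⁴/(120EI) = 32542/EI
  point load 25 at a = 6: Pa²(3L − a)/(6EI) = 3600/EI
  point load 178 at a = 7.5: Pa²(3L − a)/(6EI) = 37547/EI
  δ_0 = 73689/EI
Flexibility coefficient — unit upward force at C: δ_{CC} = L³/(3EI) = 333.3/EI.
The prop prevents deflection at C: R_C = δ_0/δ_{CC} = 73689/333.3 = 221.1 kN.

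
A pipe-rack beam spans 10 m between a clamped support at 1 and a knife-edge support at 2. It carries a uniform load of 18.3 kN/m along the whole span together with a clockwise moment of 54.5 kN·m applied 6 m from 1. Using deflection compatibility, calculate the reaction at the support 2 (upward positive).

Release the roller at 2. Primary structure: cantilever fixed at 1.
Free-end deflection of the primary structure under the applied loading (downward +):
  UDL 18.3: wL⁴/(8EI) = 22875/EI
  clockwise couple 54.5 at a = 6: M₀a(2L − a)/(2EI) = 2289/EI
  δ_0 = 25164/EI
Tip deflection under a unit load at 2: L³/(3EI) = 333.3/EI.
Compatibility at 2: δ_0 − R_2·δ_{22} = 0, so R_2 = 25164/333.3 = 75.49 kN.

R_2 = 75.49 kN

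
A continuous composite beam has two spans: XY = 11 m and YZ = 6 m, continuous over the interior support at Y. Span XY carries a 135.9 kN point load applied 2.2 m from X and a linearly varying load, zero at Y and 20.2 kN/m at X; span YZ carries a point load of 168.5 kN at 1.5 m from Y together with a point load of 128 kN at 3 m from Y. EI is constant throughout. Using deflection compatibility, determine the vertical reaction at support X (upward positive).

Release continuity at Y by inserting a hinge; the redundant is the internal moment M_Y. The primary structure is two simply-supported spans XY and YZ.
End slopes at the hinge Y, treating each span as simply supported:
  span XY: point load 135.9 at a = 2.2: Pab(L + a)/(6LEI) = 526.2/EI
  span XY: triangular load, peak 20.2: 7w₀L³/(360EI) = 522.8/EI
  span YZ: point load 168.5 at a = 1.5: Pab(L + b)/(6LEI) = 331.7/EI
  span YZ: point load 128 at a = 3: Pab(L + b)/(6LEI) = 288/EI
  relative rotation θ_0 = (1049 + 619.7)/EI = 1669/EI
A unit hogging moment at Y produces rotation L₁/(3EI) + L₂/(3EI) = 5.667/EI.
Compatibility: M_Y·(L₁+L₂)/(3EI) = θ_0, giving M_Y = 294.5 kN·m (hogging).
Span XY, ΣM about X with M_Y applied at Y: R_Y^{XY}·11 = 706.3 + 294.5, so R_Y^{XY} = 90.98 kN and R_X = 247 − 90.98 = 156 kN.

R_X = 156 kN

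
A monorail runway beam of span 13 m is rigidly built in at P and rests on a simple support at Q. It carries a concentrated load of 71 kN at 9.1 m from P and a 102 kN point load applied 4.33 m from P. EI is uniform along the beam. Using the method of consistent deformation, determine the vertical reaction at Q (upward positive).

R_Q = 55.1 kN

Take the reaction at Q as the redundant and release it; the primary structure is a cantilever fixed at P.
Primary-structure tip deflection at Q by superposition:
  point load 71 at a = 9.1: Pa²(3L − a)/(6EI) = 29300/EI
  point load 102 at a = 4.33: Pa²(3L − a)/(6EI) = 11050/EI
  δ_0 = 40350/EI
Flexibility coefficient — unit upward force at Q: δ_{QQ} = L³/(3EI) = 732.3/EI.
Compatibility at Q: δ_0 − R_Q·δ_{QQ} = 0, so R_Q = 40350/732.3 = 55.1 kN.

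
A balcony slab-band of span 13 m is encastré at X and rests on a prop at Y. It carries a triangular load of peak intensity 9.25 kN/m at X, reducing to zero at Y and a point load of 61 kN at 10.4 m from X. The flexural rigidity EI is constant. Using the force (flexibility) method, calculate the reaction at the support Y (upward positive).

R_Y = 54.97 kN

Remove the prop at Y; the released (primary) structure is a cantilever built in at X.
Downward deflection at the released point Y due to the loads:
  triangular load, peak 9.25 at the fixed end: w₀L⁴/(30EI) = 8806/EI
  point load 61 at a = 10.4: Pa²(3L − a)/(6EI) = 31449/EI
  δ_0 = 40256/EI
Flexibility coefficient — unit upward force at Y: δ_{YY} = L³/(3EI) = 732.3/EI.
Compatibility at Y: δ_0 − R_Y·δ_{YY} = 0, so R_Y = 40256/732.3 = 54.97 kN.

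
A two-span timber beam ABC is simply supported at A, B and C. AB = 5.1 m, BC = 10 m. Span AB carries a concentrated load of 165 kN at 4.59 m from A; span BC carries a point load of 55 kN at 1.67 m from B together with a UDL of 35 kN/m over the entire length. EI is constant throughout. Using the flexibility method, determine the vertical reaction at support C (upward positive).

R_C = 148.1 kN

Insert a hinge at B; M_B is the redundant, and each span becomes simply supported.
Discontinuity in slope at B on the released structure — sum the simple-span end rotations:
  span AB: point load 165 at a = 4.59: Pab(L + a)/(6LEI) = 122.3/EI
  span BC: point load 55 at a = 1.67: Pab(L + b)/(6LEI) = 233.7/EI
  span BC: UDL 35: wL³/(24EI) = 1458/EI
  relative rotation θ_0 = (122.3 + 1692)/EI = 1814/EI
A unit hogging moment at B produces rotation L₁/(3EI) + L₂/(3EI) = 5.033/EI.
Slope continuity at B: θ_0 = M_B·5.033/EI, so M_B = 1814/5.033 = 360.5 kN·m (hogging).
Span BC, ΣM about C: R_B^{BC}·10 = 2208 + 360.5, so R_B^{BC} = 256.9 kN and R_C = 405 − 256.9 = 148.1 kN.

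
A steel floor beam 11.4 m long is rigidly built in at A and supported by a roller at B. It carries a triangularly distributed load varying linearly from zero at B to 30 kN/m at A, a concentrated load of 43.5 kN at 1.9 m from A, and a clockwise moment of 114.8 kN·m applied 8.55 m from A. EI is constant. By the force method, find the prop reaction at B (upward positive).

R_B = 50.07 kN

Choose R_B as the redundant. The primary structure is the cantilever fixed at A.
Downward deflection at the released point B due to the loads:
  triangular load, peak 30 at the fixed end: w₀L⁴/(30EI) = 16890/EI
  point load 43.5 at a = 1.9: Pa²(3L − a)/(6EI) = 845.4/EI
  clockwise couple 114.8 at a = 8.55: M₀a(2L − a)/(2EI) = 6993/EI
  δ_0 = 24728/EI
Tip deflection under a unit load at B: L³/(3EI) = 493.8/EI.
Compatibility at B: δ_0 − R_B·δ_{BB} = 0, so R_B = 24728/493.8 = 50.07 kN.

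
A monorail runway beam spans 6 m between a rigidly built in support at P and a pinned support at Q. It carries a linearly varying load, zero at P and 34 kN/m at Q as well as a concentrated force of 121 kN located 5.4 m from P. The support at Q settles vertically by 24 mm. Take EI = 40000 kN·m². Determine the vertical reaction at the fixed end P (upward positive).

R_P = 77.32 kN

Release the roller at Q. Primary structure: cantilever fixed at P.
Downward deflection at the released point Q due to the loads:
  triangular load, peak 34 at the free end: 11w₀L⁴/(120EI) = 4039/EI
  point load 121 at a = 5.4: Pa²(3L − a)/(6EI) = 7410/EI
  δ_0 = 11449/EI
Flexibility coefficient — unit upward force at Q: δ_{QQ} = L³/(3EI) = 72/EI.
With EI = 40000 kN·m²: δ_0 = 0.28622 m and δ_{QQ} = 0.0018 m/kN.
Compatibility — the beam at Q must follow the support down by 0.024 m: δ_0 − R_Q·δ_{QQ} = 0.024, so R_Q = (0.28622 − 0.024)/0.0018 = 145.7 kN.
Vertical equilibrium: R_P = ΣP − R_Q = 223 − 145.7 = 77.32 kN.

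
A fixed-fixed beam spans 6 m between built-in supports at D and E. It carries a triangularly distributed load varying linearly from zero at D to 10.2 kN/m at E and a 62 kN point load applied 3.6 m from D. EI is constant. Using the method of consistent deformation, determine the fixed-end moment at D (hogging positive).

Take the two fixed-end moments M_D, M_E as redundants; the released structure is the simple span DE.
End rotations of the released simple span under the applied load (×1/EI):
  at D: triangular load, peak 10.2: 7w₀L³/(360EI) = 42.84/EI
  at E: triangular load, peak 10.2: w₀L³/(45EI) = 48.96/EI
  at D: point load 62 at a = 3.6: Pab(L + b)/(6LEI) = 125/EI
  at E: point load 62 at a = 3.6: Pab(L + a)/(6LEI) = 142.8/EI
  θ_D0 = 167.8/EI,  θ_E0 = 191.8/EI
Flexibility coefficients: a unit moment at one end gives L/(3EI) there and L/(6EI) at the far end, so f₁₁ = f₂₂ = 2/EI and f₁₂ = f₂₁ = 1/EI.
Compatibility — zero rotation at each built-in end:
  2 M_D + 1 M_E = 167.8
  1 M_D + 2 M_E = 191.8
Solving the pair gives M_D = 47.95 kN·m and M_E = 71.93 kN·m (hogging).

M_D = 47.95 kN·m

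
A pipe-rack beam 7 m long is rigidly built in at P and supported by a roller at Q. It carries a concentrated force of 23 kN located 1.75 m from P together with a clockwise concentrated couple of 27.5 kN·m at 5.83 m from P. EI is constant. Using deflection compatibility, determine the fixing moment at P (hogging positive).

M_P = 13.82 kN·m

Take the reaction at Q as the redundant and release it; the primary structure is a cantilever fixed at P.
Deflection at Q on the released cantilever, summing each load's contribution:
  point load 23 at a = 1.75: Pa²(3L − a)/(6EI) = 226/EI
  clockwise couple 27.5 at a = 5.83: M₀a(2L − a)/(2EI) = 654.9/EI
  δ_0 = 880.9/EI
Tip deflection under a unit load at Q: L³/(3EI) = 114.3/EI.
The prop prevents deflection at Q: R_Q = δ_0/δ_{QQ} = 880.9/114.3 = 7.705 kN.
Moment equilibrium about P: M_P = Σ(load moments about P) − R_Q·L = 67.75 − 7.705×7 = 13.82 kN·m.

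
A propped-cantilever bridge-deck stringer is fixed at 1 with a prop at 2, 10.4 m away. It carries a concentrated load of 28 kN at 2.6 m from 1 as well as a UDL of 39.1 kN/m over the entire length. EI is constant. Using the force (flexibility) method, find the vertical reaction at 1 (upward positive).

R_1 = 279.7 kN

Choose R_2 as the redundant. The primary structure is the cantilever fixed at 1.
Primary-structure tip deflection at 2 by superposition:
  point load 28 at a = 2.6: Pa²(3L − a)/(6EI) = 902.2/EI
  UDL 39.1: wL⁴/(8EI) = 57177/EI
  δ_0 = 58079/EI
Flexibility coefficient — unit upward force at 2: δ_{22} = L³/(3EI) = 375/EI.
The prop prevents deflection at 2: R_2 = δ_0/δ_{22} = 58079/375 = 154.9 kN.
Vertical equilibrium: R_1 = ΣP − R_2 = 434.6 − 154.9 = 279.7 kN.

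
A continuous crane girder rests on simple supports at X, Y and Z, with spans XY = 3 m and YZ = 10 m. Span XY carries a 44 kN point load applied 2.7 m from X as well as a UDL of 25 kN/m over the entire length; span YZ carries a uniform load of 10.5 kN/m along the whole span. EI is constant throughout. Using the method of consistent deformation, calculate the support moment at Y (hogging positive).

Release continuity at Y by inserting a hinge; the redundant is the internal moment M_Y. The primary structure is two simply-supported spans XY and YZ.
Rotations at Y on the released spans (each span's end-slope, ×1/EI):
  span XY: point load 44 at a = 2.7: Pab(L + a)/(6LEI) = 11.29/EI
  span XY: UDL 25: wL³/(24EI) = 28.12/EI
  span YZ: UDL 10.5: wL³/(24EI) = 437.5/EI
  relative rotation θ_0 = (39.41 + 437.5)/EI = 476.9/EI
A unit hogging moment at Y produces rotation L₁/(3EI) + L₂/(3EI) = 4.333/EI.
Slope continuity at Y: θ_0 = M_Y·4.333/EI, so M_Y = 476.9/4.333 = 110.1 kN·m (hogging).

M_Y = 110.1 kN·m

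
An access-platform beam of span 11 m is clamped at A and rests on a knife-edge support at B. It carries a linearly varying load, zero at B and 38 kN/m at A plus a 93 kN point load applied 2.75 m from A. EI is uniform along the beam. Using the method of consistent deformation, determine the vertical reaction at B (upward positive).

Take the reaction at B as the redundant and release it; the primary structure is a cantilever fixed at A.
Free-end deflection of the primary structure under the applied loading (downward +):
  triangular load, peak 38 at the fixed end: w₀L⁴/(30EI) = 18545/EI
  point load 93 at a = 2.75: Pa²(3L − a)/(6EI) = 3546/EI
  δ_0 = 22091/EI
Flexibility coefficient — unit upward force at B: δ_{BB} = L³/(3EI) = 443.7/EI.
The prop prevents deflection at B: R_B = δ_0/δ_{BB} = 22091/443.7 = 49.79 kN.

R_B = 49.79 kN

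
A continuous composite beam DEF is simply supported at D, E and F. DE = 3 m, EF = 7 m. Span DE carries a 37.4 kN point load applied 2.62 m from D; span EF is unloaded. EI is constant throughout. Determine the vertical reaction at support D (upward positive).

R_D = 3.575 kN

Insert a hinge at E; M_E is the redundant, and each span becomes simply supported.
End slopes at the hinge E, treating each span as simply supported:
  span DE: point load 37.4 at a = 2.62: Pab(L + a)/(6LEI) = 11.63/EI
  relative rotation θ_0 = (11.63 + 0)/EI = 11.63/EI
A unit hogging moment at E produces rotation L₁/(3EI) + L₂/(3EI) = 3.333/EI.
Compatibility: M_E·(L₁+L₂)/(3EI) = θ_0, giving M_E = 3.488 kN·m (hogging).
Span DE, ΣM about D with M_E applied at E: R_E^{DE}·3 = 97.99 + 3.488, so R_E^{DE} = 33.83 kN and R_D = 37.4 − 33.83 = 3.575 kN.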